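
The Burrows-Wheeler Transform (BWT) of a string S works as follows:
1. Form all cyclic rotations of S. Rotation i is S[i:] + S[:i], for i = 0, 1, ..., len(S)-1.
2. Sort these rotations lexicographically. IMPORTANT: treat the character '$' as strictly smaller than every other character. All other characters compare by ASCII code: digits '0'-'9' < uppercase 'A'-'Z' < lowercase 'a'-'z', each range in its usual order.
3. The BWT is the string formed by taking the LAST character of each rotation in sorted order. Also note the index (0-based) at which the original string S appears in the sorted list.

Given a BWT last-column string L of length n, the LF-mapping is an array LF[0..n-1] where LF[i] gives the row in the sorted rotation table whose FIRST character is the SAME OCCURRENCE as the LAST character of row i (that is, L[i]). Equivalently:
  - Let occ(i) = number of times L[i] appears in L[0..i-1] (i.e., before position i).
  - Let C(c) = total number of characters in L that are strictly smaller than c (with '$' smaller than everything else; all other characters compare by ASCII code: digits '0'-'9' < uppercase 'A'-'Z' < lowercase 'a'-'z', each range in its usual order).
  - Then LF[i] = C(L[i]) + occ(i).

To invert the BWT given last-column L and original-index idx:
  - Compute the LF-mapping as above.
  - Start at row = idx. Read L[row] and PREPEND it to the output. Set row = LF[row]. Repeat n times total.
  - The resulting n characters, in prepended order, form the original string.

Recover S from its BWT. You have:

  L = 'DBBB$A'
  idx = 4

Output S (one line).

Answer: BBBAD$

Derivation:
LF mapping: 5 2 3 4 0 1
Walk LF starting at row 4, prepending L[row]:
  step 1: row=4, L[4]='$', prepend. Next row=LF[4]=0
  step 2: row=0, L[0]='D', prepend. Next row=LF[0]=5
  step 3: row=5, L[5]='A', prepend. Next row=LF[5]=1
  step 4: row=1, L[1]='B', prepend. Next row=LF[1]=2
  step 5: row=2, L[2]='B', prepend. Next row=LF[2]=3
  step 6: row=3, L[3]='B', prepend. Next row=LF[3]=4
Reversed output: BBBAD$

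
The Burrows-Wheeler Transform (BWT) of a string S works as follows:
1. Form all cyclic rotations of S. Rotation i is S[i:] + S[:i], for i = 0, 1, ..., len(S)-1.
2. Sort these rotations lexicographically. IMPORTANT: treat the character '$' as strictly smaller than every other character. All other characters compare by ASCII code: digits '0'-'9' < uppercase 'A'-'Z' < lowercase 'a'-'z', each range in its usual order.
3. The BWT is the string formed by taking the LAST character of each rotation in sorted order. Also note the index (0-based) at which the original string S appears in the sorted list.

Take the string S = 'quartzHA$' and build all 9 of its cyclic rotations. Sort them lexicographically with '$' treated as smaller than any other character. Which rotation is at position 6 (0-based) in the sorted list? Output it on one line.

Answer: tzHA$quar

Derivation:
All 9 rotations (rotation i = S[i:]+S[:i]):
  rot[0] = quartzHA$
  rot[1] = uartzHA$q
  rot[2] = artzHA$qu
  rot[3] = rtzHA$qua
  rot[4] = tzHA$quar
  rot[5] = zHA$quart
  rot[6] = HA$quartz
  rot[7] = A$quartzH
  rot[8] = $quartzHA
Sorted (with $ < everything):
  sorted[0] = $quartzHA
  sorted[1] = A$quartzH
  sorted[2] = HA$quartz
  sorted[3] = artzHA$qu
  sorted[4] = quartzHA$
  sorted[5] = rtzHA$qua
  sorted[6] = tzHA$quar
  sorted[7] = uartzHA$q
  sorted[8] = zHA$quart
sorted[6] = tzHA$quar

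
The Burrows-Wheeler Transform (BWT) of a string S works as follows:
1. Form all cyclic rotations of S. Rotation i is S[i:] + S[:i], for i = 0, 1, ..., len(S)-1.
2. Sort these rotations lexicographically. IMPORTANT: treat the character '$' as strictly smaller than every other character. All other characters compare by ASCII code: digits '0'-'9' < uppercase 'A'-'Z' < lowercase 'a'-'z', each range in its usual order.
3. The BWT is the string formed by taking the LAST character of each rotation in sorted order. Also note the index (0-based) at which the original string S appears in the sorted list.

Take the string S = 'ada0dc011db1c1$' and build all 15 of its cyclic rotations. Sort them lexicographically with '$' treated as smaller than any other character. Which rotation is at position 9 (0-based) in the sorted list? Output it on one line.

All 15 rotations (rotation i = S[i:]+S[:i]):
  rot[0] = ada0dc011db1c1$
  rot[1] = da0dc011db1c1$a
  rot[2] = a0dc011db1c1$ad
  rot[3] = 0dc011db1c1$ada
  rot[4] = dc011db1c1$ada0
  rot[5] = c011db1c1$ada0d
  rot[6] = 011db1c1$ada0dc
  rot[7] = 11db1c1$ada0dc0
  rot[8] = 1db1c1$ada0dc01
  rot[9] = db1c1$ada0dc011
  rot[10] = b1c1$ada0dc011d
  rot[11] = 1c1$ada0dc011db
  rot[12] = c1$ada0dc011db1
  rot[13] = 1$ada0dc011db1c
  rot[14] = $ada0dc011db1c1
Sorted (with $ < everything):
  sorted[0] = $ada0dc011db1c1
  sorted[1] = 011db1c1$ada0dc
  sorted[2] = 0dc011db1c1$ada
  sorted[3] = 1$ada0dc011db1c
  sorted[4] = 11db1c1$ada0dc0
  sorted[5] = 1c1$ada0dc011db
  sorted[6] = 1db1c1$ada0dc01
  sorted[7] = a0dc011db1c1$ad
  sorted[8] = ada0dc011db1c1$
  sorted[9] = b1c1$ada0dc011d
  sorted[10] = c011db1c1$ada0d
  sorted[11] = c1$ada0dc011db1
  sorted[12] = da0dc011db1c1$a
  sorted[13] = db1c1$ada0dc011
  sorted[14] = dc011db1c1$ada0
sorted[9] = b1c1$ada0dc011d

Answer: b1c1$ada0dc011d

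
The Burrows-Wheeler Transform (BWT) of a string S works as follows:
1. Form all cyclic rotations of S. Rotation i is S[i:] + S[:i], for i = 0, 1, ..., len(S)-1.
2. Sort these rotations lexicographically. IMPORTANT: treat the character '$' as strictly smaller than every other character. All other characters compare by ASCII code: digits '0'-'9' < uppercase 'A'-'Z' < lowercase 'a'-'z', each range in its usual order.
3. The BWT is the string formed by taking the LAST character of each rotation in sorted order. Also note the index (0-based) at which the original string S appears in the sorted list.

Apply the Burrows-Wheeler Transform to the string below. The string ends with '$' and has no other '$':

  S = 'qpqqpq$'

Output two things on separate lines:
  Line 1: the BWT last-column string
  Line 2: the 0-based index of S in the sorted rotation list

Answer: qqqpq$p
5

Derivation:
All 7 rotations (rotation i = S[i:]+S[:i]):
  rot[0] = qpqqpq$
  rot[1] = pqqpq$q
  rot[2] = qqpq$qp
  rot[3] = qpq$qpq
  rot[4] = pq$qpqq
  rot[5] = q$qpqqp
  rot[6] = $qpqqpq
Sorted (with $ < everything):
  sorted[0] = $qpqqpq  (last char: 'q')
  sorted[1] = pq$qpqq  (last char: 'q')
  sorted[2] = pqqpq$q  (last char: 'q')
  sorted[3] = q$qpqqp  (last char: 'p')
  sorted[4] = qpq$qpq  (last char: 'q')
  sorted[5] = qpqqpq$  (last char: '$')
  sorted[6] = qqpq$qp  (last char: 'p')
Last column: qqqpq$p
Original string S is at sorted index 5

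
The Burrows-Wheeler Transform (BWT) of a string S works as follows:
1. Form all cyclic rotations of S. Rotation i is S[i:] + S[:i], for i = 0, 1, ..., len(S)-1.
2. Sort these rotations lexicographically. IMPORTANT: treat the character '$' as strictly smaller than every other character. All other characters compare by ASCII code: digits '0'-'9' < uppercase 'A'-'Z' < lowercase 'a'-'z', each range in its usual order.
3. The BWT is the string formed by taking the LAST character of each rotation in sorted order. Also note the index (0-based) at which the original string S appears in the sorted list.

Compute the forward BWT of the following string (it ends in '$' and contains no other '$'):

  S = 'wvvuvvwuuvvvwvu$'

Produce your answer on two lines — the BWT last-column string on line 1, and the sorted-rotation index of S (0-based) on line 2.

All 16 rotations (rotation i = S[i:]+S[:i]):
  rot[0] = wvvuvvwuuvvvwvu$
  rot[1] = vvuvvwuuvvvwvu$w
  rot[2] = vuvvwuuvvvwvu$wv
  rot[3] = uvvwuuvvvwvu$wvv
  rot[4] = vvwuuvvvwvu$wvvu
  rot[5] = vwuuvvvwvu$wvvuv
  rot[6] = wuuvvvwvu$wvvuvv
  rot[7] = uuvvvwvu$wvvuvvw
  rot[8] = uvvvwvu$wvvuvvwu
  rot[9] = vvvwvu$wvvuvvwuu
  rot[10] = vvwvu$wvvuvvwuuv
  rot[11] = vwvu$wvvuvvwuuvv
  rot[12] = wvu$wvvuvvwuuvvv
  rot[13] = vu$wvvuvvwuuvvvw
  rot[14] = u$wvvuvvwuuvvvwv
  rot[15] = $wvvuvvwuuvvvwvu
Sorted (with $ < everything):
  sorted[0] = $wvvuvvwuuvvvwvu  (last char: 'u')
  sorted[1] = u$wvvuvvwuuvvvwv  (last char: 'v')
  sorted[2] = uuvvvwvu$wvvuvvw  (last char: 'w')
  sorted[3] = uvvvwvu$wvvuvvwu  (last char: 'u')
  sorted[4] = uvvwuuvvvwvu$wvv  (last char: 'v')
  sorted[5] = vu$wvvuvvwuuvvvw  (last char: 'w')
  sorted[6] = vuvvwuuvvvwvu$wv  (last char: 'v')
  sorted[7] = vvuvvwuuvvvwvu$w  (last char: 'w')
  sorted[8] = vvvwvu$wvvuvvwuu  (last char: 'u')
  sorted[9] = vvwuuvvvwvu$wvvu  (last char: 'u')
  sorted[10] = vvwvu$wvvuvvwuuv  (last char: 'v')
  sorted[11] = vwuuvvvwvu$wvvuv  (last char: 'v')
  sorted[12] = vwvu$wvvuvvwuuvv  (last char: 'v')
  sorted[13] = wuuvvvwvu$wvvuvv  (last char: 'v')
  sorted[14] = wvu$wvvuvvwuuvvv  (last char: 'v')
  sorted[15] = wvvuvvwuuvvvwvu$  (last char: '$')
Last column: uvwuvwvwuuvvvvv$
Original string S is at sorted index 15

Answer: uvwuvwvwuuvvvvv$
15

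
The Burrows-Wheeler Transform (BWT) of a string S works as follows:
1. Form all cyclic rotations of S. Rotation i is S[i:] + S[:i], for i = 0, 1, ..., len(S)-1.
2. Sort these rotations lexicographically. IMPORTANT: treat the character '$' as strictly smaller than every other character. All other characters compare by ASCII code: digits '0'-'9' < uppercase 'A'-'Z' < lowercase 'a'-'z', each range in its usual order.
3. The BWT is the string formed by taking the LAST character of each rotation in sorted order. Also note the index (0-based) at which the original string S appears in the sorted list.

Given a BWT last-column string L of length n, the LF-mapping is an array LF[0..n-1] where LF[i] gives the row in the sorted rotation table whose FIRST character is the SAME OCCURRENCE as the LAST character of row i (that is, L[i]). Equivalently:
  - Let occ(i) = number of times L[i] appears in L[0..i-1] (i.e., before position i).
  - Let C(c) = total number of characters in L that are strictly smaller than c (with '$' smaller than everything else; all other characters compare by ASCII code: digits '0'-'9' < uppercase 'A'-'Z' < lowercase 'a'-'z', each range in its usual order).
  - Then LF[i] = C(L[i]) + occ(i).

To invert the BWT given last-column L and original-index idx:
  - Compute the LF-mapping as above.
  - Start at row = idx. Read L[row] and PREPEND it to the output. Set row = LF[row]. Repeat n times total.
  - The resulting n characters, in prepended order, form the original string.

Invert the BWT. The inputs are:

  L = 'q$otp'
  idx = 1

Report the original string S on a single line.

Answer: optq$

Derivation:
LF mapping: 3 0 1 4 2
Walk LF starting at row 1, prepending L[row]:
  step 1: row=1, L[1]='$', prepend. Next row=LF[1]=0
  step 2: row=0, L[0]='q', prepend. Next row=LF[0]=3
  step 3: row=3, L[3]='t', prepend. Next row=LF[3]=4
  step 4: row=4, L[4]='p', prepend. Next row=LF[4]=2
  step 5: row=2, L[2]='o', prepend. Next row=LF[2]=1
Reversed output: optq$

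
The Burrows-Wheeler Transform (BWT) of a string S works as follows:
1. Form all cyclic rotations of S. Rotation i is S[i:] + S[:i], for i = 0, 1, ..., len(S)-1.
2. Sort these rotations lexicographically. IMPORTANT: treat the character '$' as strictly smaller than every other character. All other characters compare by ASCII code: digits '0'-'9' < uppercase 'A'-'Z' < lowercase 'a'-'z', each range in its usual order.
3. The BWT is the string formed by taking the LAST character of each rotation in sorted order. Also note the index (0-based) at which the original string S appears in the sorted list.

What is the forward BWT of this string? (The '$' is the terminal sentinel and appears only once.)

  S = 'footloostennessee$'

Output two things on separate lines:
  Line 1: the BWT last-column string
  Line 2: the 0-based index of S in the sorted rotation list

Answer: eestn$tnelfooseoso
5

Derivation:
All 18 rotations (rotation i = S[i:]+S[:i]):
  rot[0] = footloostennessee$
  rot[1] = ootloostennessee$f
  rot[2] = otloostennessee$fo
  rot[3] = tloostennessee$foo
  rot[4] = loostennessee$foot
  rot[5] = oostennessee$footl
  rot[6] = ostennessee$footlo
  rot[7] = stennessee$footloo
  rot[8] = tennessee$footloos
  rot[9] = ennessee$footloost
  rot[10] = nnessee$footlooste
  rot[11] = nessee$footloosten
  rot[12] = essee$footloostenn
  rot[13] = ssee$footloostenne
  rot[14] = see$footloostennes
  rot[15] = ee$footloostenness
  rot[16] = e$footloostennesse
  rot[17] = $footloostennessee
Sorted (with $ < everything):
  sorted[0] = $footloostennessee  (last char: 'e')
  sorted[1] = e$footloostennesse  (last char: 'e')
  sorted[2] = ee$footloostenness  (last char: 's')
  sorted[3] = ennessee$footloost  (last char: 't')
  sorted[4] = essee$footloostenn  (last char: 'n')
  sorted[5] = footloostennessee$  (last char: '$')
  sorted[6] = loostennessee$foot  (last char: 't')
  sorted[7] = nessee$footloosten  (last char: 'n')
  sorted[8] = nnessee$footlooste  (last char: 'e')
  sorted[9] = oostennessee$footl  (last char: 'l')
  sorted[10] = ootloostennessee$f  (last char: 'f')
  sorted[11] = ostennessee$footlo  (last char: 'o')
  sorted[12] = otloostennessee$fo  (last char: 'o')
  sorted[13] = see$footloostennes  (last char: 's')
  sorted[14] = ssee$footloostenne  (last char: 'e')
  sorted[15] = stennessee$footloo  (last char: 'o')
  sorted[16] = tennessee$footloos  (last char: 's')
  sorted[17] = tloostennessee$foo  (last char: 'o')
Last column: eestn$tnelfooseoso
Original string S is at sorted index 5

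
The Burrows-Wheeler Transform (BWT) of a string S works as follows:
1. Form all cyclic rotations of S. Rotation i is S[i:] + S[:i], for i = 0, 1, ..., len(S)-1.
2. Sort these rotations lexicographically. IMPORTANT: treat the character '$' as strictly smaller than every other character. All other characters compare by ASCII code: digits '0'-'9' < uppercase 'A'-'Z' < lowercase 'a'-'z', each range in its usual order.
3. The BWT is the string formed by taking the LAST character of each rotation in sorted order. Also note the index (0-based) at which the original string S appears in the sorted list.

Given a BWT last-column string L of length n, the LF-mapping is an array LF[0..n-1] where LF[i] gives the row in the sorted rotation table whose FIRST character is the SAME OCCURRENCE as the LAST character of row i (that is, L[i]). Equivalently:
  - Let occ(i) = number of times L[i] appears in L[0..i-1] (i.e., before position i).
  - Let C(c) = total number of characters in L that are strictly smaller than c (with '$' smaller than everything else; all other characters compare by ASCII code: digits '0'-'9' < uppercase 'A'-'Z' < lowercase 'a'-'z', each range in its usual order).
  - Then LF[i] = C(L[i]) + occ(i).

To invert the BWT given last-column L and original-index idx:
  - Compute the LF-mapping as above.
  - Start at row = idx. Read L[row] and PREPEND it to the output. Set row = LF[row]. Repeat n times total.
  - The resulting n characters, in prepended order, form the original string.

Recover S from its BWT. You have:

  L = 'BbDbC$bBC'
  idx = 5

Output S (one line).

Answer: DBbCCbbB$

Derivation:
LF mapping: 1 6 5 7 3 0 8 2 4
Walk LF starting at row 5, prepending L[row]:
  step 1: row=5, L[5]='$', prepend. Next row=LF[5]=0
  step 2: row=0, L[0]='B', prepend. Next row=LF[0]=1
  step 3: row=1, L[1]='b', prepend. Next row=LF[1]=6
  step 4: row=6, L[6]='b', prepend. Next row=LF[6]=8
  step 5: row=8, L[8]='C', prepend. Next row=LF[8]=4
  step 6: row=4, L[4]='C', prepend. Next row=LF[4]=3
  step 7: row=3, L[3]='b', prepend. Next row=LF[3]=7
  step 8: row=7, L[7]='B', prepend. Next row=LF[7]=2
  step 9: row=2, L[2]='D', prepend. Next row=LF[2]=5
Reversed output: DBbCCbbB$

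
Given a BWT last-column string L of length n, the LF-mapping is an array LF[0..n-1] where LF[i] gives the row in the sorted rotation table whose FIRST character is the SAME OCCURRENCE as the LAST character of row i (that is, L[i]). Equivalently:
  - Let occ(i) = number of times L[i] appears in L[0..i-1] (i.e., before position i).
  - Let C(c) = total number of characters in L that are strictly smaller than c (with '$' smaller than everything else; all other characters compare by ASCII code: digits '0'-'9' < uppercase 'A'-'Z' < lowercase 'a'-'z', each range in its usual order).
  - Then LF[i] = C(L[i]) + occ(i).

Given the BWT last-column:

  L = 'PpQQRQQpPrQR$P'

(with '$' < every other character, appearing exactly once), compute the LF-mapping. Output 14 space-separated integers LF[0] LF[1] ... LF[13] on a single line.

Char counts: '$':1, 'P':3, 'Q':5, 'R':2, 'p':2, 'r':1
C (first-col start): C('$')=0, C('P')=1, C('Q')=4, C('R')=9, C('p')=11, C('r')=13
L[0]='P': occ=0, LF[0]=C('P')+0=1+0=1
L[1]='p': occ=0, LF[1]=C('p')+0=11+0=11
L[2]='Q': occ=0, LF[2]=C('Q')+0=4+0=4
L[3]='Q': occ=1, LF[3]=C('Q')+1=4+1=5
L[4]='R': occ=0, LF[4]=C('R')+0=9+0=9
L[5]='Q': occ=2, LF[5]=C('Q')+2=4+2=6
L[6]='Q': occ=3, LF[6]=C('Q')+3=4+3=7
L[7]='p': occ=1, LF[7]=C('p')+1=11+1=12
L[8]='P': occ=1, LF[8]=C('P')+1=1+1=2
L[9]='r': occ=0, LF[9]=C('r')+0=13+0=13
L[10]='Q': occ=4, LF[10]=C('Q')+4=4+4=8
L[11]='R': occ=1, LF[11]=C('R')+1=9+1=10
L[12]='$': occ=0, LF[12]=C('$')+0=0+0=0
L[13]='P': occ=2, LF[13]=C('P')+2=1+2=3

Answer: 1 11 4 5 9 6 7 12 2 13 8 10 0 3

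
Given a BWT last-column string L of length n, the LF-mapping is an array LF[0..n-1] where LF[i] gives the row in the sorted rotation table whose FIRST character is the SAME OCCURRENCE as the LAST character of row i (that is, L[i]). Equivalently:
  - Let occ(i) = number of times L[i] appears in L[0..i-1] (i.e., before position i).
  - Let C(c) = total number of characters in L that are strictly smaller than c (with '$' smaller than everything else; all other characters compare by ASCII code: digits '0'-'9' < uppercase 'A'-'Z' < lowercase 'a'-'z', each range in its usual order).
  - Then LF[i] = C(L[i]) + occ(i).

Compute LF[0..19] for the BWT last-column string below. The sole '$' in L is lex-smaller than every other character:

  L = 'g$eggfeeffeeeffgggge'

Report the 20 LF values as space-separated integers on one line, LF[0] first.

Char counts: '$':1, 'e':7, 'f':5, 'g':7
C (first-col start): C('$')=0, C('e')=1, C('f')=8, C('g')=13
L[0]='g': occ=0, LF[0]=C('g')+0=13+0=13
L[1]='$': occ=0, LF[1]=C('$')+0=0+0=0
L[2]='e': occ=0, LF[2]=C('e')+0=1+0=1
L[3]='g': occ=1, LF[3]=C('g')+1=13+1=14
L[4]='g': occ=2, LF[4]=C('g')+2=13+2=15
L[5]='f': occ=0, LF[5]=C('f')+0=8+0=8
L[6]='e': occ=1, LF[6]=C('e')+1=1+1=2
L[7]='e': occ=2, LF[7]=C('e')+2=1+2=3
L[8]='f': occ=1, LF[8]=C('f')+1=8+1=9
L[9]='f': occ=2, LF[9]=C('f')+2=8+2=10
L[10]='e': occ=3, LF[10]=C('e')+3=1+3=4
L[11]='e': occ=4, LF[11]=C('e')+4=1+4=5
L[12]='e': occ=5, LF[12]=C('e')+5=1+5=6
L[13]='f': occ=3, LF[13]=C('f')+3=8+3=11
L[14]='f': occ=4, LF[14]=C('f')+4=8+4=12
L[15]='g': occ=3, LF[15]=C('g')+3=13+3=16
L[16]='g': occ=4, LF[16]=C('g')+4=13+4=17
L[17]='g': occ=5, LF[17]=C('g')+5=13+5=18
L[18]='g': occ=6, LF[18]=C('g')+6=13+6=19
L[19]='e': occ=6, LF[19]=C('e')+6=1+6=7

Answer: 13 0 1 14 15 8 2 3 9 10 4 5 6 11 12 16 17 18 19 7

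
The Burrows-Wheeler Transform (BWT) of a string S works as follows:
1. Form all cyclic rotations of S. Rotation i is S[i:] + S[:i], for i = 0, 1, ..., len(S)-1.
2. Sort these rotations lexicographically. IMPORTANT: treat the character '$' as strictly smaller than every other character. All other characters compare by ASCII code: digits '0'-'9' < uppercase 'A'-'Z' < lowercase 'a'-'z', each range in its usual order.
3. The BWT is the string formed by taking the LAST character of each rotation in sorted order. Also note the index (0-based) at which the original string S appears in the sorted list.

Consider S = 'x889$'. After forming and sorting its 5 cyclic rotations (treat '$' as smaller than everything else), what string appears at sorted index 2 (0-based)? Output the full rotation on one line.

All 5 rotations (rotation i = S[i:]+S[:i]):
  rot[0] = x889$
  rot[1] = 889$x
  rot[2] = 89$x8
  rot[3] = 9$x88
  rot[4] = $x889
Sorted (with $ < everything):
  sorted[0] = $x889
  sorted[1] = 889$x
  sorted[2] = 89$x8
  sorted[3] = 9$x88
  sorted[4] = x889$
sorted[2] = 89$x8

Answer: 89$x8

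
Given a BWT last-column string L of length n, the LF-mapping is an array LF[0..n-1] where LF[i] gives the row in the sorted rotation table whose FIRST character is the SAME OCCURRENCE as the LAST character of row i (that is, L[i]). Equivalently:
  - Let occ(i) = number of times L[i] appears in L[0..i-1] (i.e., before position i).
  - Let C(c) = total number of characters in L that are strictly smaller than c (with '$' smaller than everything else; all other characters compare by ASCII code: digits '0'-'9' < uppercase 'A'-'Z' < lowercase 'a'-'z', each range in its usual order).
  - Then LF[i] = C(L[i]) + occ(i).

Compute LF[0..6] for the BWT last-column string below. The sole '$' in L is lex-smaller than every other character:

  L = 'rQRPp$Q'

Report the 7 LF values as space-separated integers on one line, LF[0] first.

Answer: 6 2 4 1 5 0 3

Derivation:
Char counts: '$':1, 'P':1, 'Q':2, 'R':1, 'p':1, 'r':1
C (first-col start): C('$')=0, C('P')=1, C('Q')=2, C('R')=4, C('p')=5, C('r')=6
L[0]='r': occ=0, LF[0]=C('r')+0=6+0=6
L[1]='Q': occ=0, LF[1]=C('Q')+0=2+0=2
L[2]='R': occ=0, LF[2]=C('R')+0=4+0=4
L[3]='P': occ=0, LF[3]=C('P')+0=1+0=1
L[4]='p': occ=0, LF[4]=C('p')+0=5+0=5
L[5]='$': occ=0, LF[5]=C('$')+0=0+0=0
L[6]='Q': occ=1, LF[6]=C('Q')+1=2+1=3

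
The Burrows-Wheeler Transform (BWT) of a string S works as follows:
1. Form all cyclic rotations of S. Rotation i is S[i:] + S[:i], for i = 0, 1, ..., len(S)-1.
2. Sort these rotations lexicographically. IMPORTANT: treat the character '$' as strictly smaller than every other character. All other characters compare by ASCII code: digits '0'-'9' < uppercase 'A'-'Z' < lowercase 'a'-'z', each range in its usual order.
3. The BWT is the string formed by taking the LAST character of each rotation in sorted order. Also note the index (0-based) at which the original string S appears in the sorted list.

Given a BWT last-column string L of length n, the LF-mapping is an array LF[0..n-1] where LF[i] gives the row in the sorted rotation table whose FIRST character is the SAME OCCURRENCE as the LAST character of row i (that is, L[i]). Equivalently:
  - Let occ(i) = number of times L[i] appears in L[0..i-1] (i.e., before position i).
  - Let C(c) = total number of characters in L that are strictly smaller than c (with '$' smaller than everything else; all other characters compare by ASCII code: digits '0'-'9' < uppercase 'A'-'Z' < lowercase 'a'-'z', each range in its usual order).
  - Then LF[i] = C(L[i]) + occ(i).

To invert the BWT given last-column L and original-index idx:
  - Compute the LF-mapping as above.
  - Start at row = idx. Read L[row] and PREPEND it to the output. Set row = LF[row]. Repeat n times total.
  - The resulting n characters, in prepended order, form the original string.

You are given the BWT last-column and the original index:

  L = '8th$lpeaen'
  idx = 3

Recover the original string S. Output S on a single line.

Answer: elephant8$

Derivation:
LF mapping: 1 9 5 0 6 8 3 2 4 7
Walk LF starting at row 3, prepending L[row]:
  step 1: row=3, L[3]='$', prepend. Next row=LF[3]=0
  step 2: row=0, L[0]='8', prepend. Next row=LF[0]=1
  step 3: row=1, L[1]='t', prepend. Next row=LF[1]=9
  step 4: row=9, L[9]='n', prepend. Next row=LF[9]=7
  step 5: row=7, L[7]='a', prepend. Next row=LF[7]=2
  step 6: row=2, L[2]='h', prepend. Next row=LF[2]=5
  step 7: row=5, L[5]='p', prepend. Next row=LF[5]=8
  step 8: row=8, L[8]='e', prepend. Next row=LF[8]=4
  step 9: row=4, L[4]='l', prepend. Next row=LF[4]=6
  step 10: row=6, L[6]='e', prepend. Next row=LF[6]=3
Reversed output: elephant8$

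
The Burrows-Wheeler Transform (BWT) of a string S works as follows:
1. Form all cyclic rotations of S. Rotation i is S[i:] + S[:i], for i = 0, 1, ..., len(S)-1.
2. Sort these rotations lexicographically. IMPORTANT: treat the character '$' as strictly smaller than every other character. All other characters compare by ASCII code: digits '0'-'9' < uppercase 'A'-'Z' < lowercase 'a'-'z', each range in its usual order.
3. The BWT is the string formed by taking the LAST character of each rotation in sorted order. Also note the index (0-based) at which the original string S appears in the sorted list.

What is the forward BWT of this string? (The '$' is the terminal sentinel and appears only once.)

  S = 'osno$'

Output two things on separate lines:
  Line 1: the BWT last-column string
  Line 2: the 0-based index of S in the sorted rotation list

Answer: osn$o
3

Derivation:
All 5 rotations (rotation i = S[i:]+S[:i]):
  rot[0] = osno$
  rot[1] = sno$o
  rot[2] = no$os
  rot[3] = o$osn
  rot[4] = $osno
Sorted (with $ < everything):
  sorted[0] = $osno  (last char: 'o')
  sorted[1] = no$os  (last char: 's')
  sorted[2] = o$osn  (last char: 'n')
  sorted[3] = osno$  (last char: '$')
  sorted[4] = sno$o  (last char: 'o')
Last column: osn$o
Original string S is at sorted index 3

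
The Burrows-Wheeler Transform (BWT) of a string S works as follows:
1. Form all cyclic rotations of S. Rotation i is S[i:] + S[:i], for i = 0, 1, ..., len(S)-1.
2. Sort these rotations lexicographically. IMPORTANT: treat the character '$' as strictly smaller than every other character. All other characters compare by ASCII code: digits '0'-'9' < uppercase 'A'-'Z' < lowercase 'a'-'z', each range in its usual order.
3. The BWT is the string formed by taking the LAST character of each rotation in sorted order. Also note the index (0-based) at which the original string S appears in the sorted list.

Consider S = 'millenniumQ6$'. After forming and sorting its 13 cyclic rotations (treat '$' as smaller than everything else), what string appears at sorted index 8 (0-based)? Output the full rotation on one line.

All 13 rotations (rotation i = S[i:]+S[:i]):
  rot[0] = millenniumQ6$
  rot[1] = illenniumQ6$m
  rot[2] = llenniumQ6$mi
  rot[3] = lenniumQ6$mil
  rot[4] = enniumQ6$mill
  rot[5] = nniumQ6$mille
  rot[6] = niumQ6$millen
  rot[7] = iumQ6$millenn
  rot[8] = umQ6$millenni
  rot[9] = mQ6$millenniu
  rot[10] = Q6$millennium
  rot[11] = 6$millenniumQ
  rot[12] = $millenniumQ6
Sorted (with $ < everything):
  sorted[0] = $millenniumQ6
  sorted[1] = 6$millenniumQ
  sorted[2] = Q6$millennium
  sorted[3] = enniumQ6$mill
  sorted[4] = illenniumQ6$m
  sorted[5] = iumQ6$millenn
  sorted[6] = lenniumQ6$mil
  sorted[7] = llenniumQ6$mi
  sorted[8] = mQ6$millenniu
  sorted[9] = millenniumQ6$
  sorted[10] = niumQ6$millen
  sorted[11] = nniumQ6$mille
  sorted[12] = umQ6$millenni
sorted[8] = mQ6$millenniu

Answer: mQ6$millenniu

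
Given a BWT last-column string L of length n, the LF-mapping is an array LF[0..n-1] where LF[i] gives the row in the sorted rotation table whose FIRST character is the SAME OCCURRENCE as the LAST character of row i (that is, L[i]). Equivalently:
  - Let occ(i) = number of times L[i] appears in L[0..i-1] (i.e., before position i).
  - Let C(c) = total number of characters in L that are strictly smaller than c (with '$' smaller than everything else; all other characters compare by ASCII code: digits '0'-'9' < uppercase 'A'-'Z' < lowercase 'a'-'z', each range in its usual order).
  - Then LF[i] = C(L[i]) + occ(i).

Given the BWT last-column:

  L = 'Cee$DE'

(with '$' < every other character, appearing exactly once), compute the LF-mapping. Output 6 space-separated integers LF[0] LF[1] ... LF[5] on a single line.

Answer: 1 4 5 0 2 3

Derivation:
Char counts: '$':1, 'C':1, 'D':1, 'E':1, 'e':2
C (first-col start): C('$')=0, C('C')=1, C('D')=2, C('E')=3, C('e')=4
L[0]='C': occ=0, LF[0]=C('C')+0=1+0=1
L[1]='e': occ=0, LF[1]=C('e')+0=4+0=4
L[2]='e': occ=1, LF[2]=C('e')+1=4+1=5
L[3]='$': occ=0, LF[3]=C('$')+0=0+0=0
L[4]='D': occ=0, LF[4]=C('D')+0=2+0=2
L[5]='E': occ=0, LF[5]=C('E')+0=3+0=3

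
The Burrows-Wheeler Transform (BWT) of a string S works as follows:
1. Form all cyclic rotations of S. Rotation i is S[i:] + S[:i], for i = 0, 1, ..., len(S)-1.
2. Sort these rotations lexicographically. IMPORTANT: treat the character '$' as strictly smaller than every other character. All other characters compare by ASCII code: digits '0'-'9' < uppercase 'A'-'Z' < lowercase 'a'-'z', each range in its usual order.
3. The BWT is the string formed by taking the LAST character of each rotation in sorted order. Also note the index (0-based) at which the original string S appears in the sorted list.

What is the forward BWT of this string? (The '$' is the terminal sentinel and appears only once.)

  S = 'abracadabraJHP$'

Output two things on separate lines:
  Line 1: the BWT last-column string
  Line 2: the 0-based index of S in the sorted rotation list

All 15 rotations (rotation i = S[i:]+S[:i]):
  rot[0] = abracadabraJHP$
  rot[1] = bracadabraJHP$a
  rot[2] = racadabraJHP$ab
  rot[3] = acadabraJHP$abr
  rot[4] = cadabraJHP$abra
  rot[5] = adabraJHP$abrac
  rot[6] = dabraJHP$abraca
  rot[7] = abraJHP$abracad
  rot[8] = braJHP$abracada
  rot[9] = raJHP$abracadab
  rot[10] = aJHP$abracadabr
  rot[11] = JHP$abracadabra
  rot[12] = HP$abracadabraJ
  rot[13] = P$abracadabraJH
  rot[14] = $abracadabraJHP
Sorted (with $ < everything):
  sorted[0] = $abracadabraJHP  (last char: 'P')
  sorted[1] = HP$abracadabraJ  (last char: 'J')
  sorted[2] = JHP$abracadabra  (last char: 'a')
  sorted[3] = P$abracadabraJH  (last char: 'H')
  sorted[4] = aJHP$abracadabr  (last char: 'r')
  sorted[5] = abraJHP$abracad  (last char: 'd')
  sorted[6] = abracadabraJHP$  (last char: '$')
  sorted[7] = acadabraJHP$abr  (last char: 'r')
  sorted[8] = adabraJHP$abrac  (last char: 'c')
  sorted[9] = braJHP$abracada  (last char: 'a')
  sorted[10] = bracadabraJHP$a  (last char: 'a')
  sorted[11] = cadabraJHP$abra  (last char: 'a')
  sorted[12] = dabraJHP$abraca  (last char: 'a')
  sorted[13] = raJHP$abracadab  (last char: 'b')
  sorted[14] = racadabraJHP$ab  (last char: 'b')
Last column: PJaHrd$rcaaaabb
Original string S is at sorted index 6

Answer: PJaHrd$rcaaaabb
6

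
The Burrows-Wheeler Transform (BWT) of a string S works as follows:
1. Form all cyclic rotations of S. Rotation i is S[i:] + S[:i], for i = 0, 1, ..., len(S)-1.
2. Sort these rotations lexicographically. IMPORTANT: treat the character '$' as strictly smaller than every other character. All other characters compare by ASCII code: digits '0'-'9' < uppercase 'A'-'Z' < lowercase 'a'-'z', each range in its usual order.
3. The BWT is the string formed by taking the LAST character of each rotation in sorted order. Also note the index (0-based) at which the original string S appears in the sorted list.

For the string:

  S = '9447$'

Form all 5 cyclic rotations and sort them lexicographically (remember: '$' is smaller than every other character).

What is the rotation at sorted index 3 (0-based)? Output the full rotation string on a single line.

Answer: 7$944

Derivation:
All 5 rotations (rotation i = S[i:]+S[:i]):
  rot[0] = 9447$
  rot[1] = 447$9
  rot[2] = 47$94
  rot[3] = 7$944
  rot[4] = $9447
Sorted (with $ < everything):
  sorted[0] = $9447
  sorted[1] = 447$9
  sorted[2] = 47$94
  sorted[3] = 7$944
  sorted[4] = 9447$
sorted[3] = 7$944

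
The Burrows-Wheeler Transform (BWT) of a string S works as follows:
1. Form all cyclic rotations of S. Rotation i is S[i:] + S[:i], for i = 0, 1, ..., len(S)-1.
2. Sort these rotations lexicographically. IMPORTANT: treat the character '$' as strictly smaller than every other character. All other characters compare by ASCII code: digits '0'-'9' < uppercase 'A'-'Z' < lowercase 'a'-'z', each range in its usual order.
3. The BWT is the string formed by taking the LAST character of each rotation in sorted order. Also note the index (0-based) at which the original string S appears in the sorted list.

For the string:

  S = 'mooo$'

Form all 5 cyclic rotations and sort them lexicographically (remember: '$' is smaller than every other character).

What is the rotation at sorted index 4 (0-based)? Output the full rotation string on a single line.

Answer: ooo$m

Derivation:
All 5 rotations (rotation i = S[i:]+S[:i]):
  rot[0] = mooo$
  rot[1] = ooo$m
  rot[2] = oo$mo
  rot[3] = o$moo
  rot[4] = $mooo
Sorted (with $ < everything):
  sorted[0] = $mooo
  sorted[1] = mooo$
  sorted[2] = o$moo
  sorted[3] = oo$mo
  sorted[4] = ooo$m
sorted[4] = ooo$m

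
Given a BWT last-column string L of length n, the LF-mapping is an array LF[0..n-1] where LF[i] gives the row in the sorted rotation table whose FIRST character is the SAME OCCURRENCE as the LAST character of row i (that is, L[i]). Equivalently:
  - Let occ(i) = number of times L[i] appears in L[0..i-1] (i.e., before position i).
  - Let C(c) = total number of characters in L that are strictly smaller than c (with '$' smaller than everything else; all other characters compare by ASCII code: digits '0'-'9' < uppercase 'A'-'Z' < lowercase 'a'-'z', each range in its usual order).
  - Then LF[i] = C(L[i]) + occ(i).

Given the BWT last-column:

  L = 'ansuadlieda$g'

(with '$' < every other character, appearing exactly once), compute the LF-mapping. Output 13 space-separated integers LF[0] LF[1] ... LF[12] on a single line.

Char counts: '$':1, 'a':3, 'd':2, 'e':1, 'g':1, 'i':1, 'l':1, 'n':1, 's':1, 'u':1
C (first-col start): C('$')=0, C('a')=1, C('d')=4, C('e')=6, C('g')=7, C('i')=8, C('l')=9, C('n')=10, C('s')=11, C('u')=12
L[0]='a': occ=0, LF[0]=C('a')+0=1+0=1
L[1]='n': occ=0, LF[1]=C('n')+0=10+0=10
L[2]='s': occ=0, LF[2]=C('s')+0=11+0=11
L[3]='u': occ=0, LF[3]=C('u')+0=12+0=12
L[4]='a': occ=1, LF[4]=C('a')+1=1+1=2
L[5]='d': occ=0, LF[5]=C('d')+0=4+0=4
L[6]='l': occ=0, LF[6]=C('l')+0=9+0=9
L[7]='i': occ=0, LF[7]=C('i')+0=8+0=8
L[8]='e': occ=0, LF[8]=C('e')+0=6+0=6
L[9]='d': occ=1, LF[9]=C('d')+1=4+1=5
L[10]='a': occ=2, LF[10]=C('a')+2=1+2=3
L[11]='$': occ=0, LF[11]=C('$')+0=0+0=0
L[12]='g': occ=0, LF[12]=C('g')+0=7+0=7

Answer: 1 10 11 12 2 4 9 8 6 5 3 0 7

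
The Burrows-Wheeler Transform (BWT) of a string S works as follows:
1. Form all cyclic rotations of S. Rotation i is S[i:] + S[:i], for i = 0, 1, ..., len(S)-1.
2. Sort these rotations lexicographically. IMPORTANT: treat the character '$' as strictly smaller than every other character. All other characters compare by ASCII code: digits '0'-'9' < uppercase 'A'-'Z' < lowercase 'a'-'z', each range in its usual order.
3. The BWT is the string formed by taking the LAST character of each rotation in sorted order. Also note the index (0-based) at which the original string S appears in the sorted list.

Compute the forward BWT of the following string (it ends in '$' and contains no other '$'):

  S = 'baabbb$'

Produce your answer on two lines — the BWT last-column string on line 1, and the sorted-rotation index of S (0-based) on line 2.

All 7 rotations (rotation i = S[i:]+S[:i]):
  rot[0] = baabbb$
  rot[1] = aabbb$b
  rot[2] = abbb$ba
  rot[3] = bbb$baa
  rot[4] = bb$baab
  rot[5] = b$baabb
  rot[6] = $baabbb
Sorted (with $ < everything):
  sorted[0] = $baabbb  (last char: 'b')
  sorted[1] = aabbb$b  (last char: 'b')
  sorted[2] = abbb$ba  (last char: 'a')
  sorted[3] = b$baabb  (last char: 'b')
  sorted[4] = baabbb$  (last char: '$')
  sorted[5] = bb$baab  (last char: 'b')
  sorted[6] = bbb$baa  (last char: 'a')
Last column: bbab$ba
Original string S is at sorted index 4

Answer: bbab$ba
4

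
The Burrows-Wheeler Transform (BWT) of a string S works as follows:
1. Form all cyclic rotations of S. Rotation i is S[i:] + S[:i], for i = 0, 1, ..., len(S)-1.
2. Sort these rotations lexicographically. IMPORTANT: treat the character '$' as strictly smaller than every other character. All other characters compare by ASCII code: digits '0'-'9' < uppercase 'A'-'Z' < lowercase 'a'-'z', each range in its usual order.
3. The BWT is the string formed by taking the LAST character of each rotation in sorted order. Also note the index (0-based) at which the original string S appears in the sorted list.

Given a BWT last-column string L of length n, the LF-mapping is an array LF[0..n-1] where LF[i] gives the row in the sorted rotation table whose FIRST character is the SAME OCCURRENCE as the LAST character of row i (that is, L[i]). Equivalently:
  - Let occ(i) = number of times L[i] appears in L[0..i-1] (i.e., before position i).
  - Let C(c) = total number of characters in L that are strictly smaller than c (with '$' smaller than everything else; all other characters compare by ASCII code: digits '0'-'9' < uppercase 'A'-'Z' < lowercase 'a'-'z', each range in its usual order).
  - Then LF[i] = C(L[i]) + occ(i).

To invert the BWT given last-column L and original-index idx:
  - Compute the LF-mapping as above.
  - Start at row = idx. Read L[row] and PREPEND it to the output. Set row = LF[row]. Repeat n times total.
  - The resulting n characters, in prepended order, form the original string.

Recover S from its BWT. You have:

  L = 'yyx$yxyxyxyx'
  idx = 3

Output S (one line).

Answer: xyxxxyyyxyy$

Derivation:
LF mapping: 6 7 1 0 8 2 9 3 10 4 11 5
Walk LF starting at row 3, prepending L[row]:
  step 1: row=3, L[3]='$', prepend. Next row=LF[3]=0
  step 2: row=0, L[0]='y', prepend. Next row=LF[0]=6
  step 3: row=6, L[6]='y', prepend. Next row=LF[6]=9
  step 4: row=9, L[9]='x', prepend. Next row=LF[9]=4
  step 5: row=4, L[4]='y', prepend. Next row=LF[4]=8
  step 6: row=8, L[8]='y', prepend. Next row=LF[8]=10
  step 7: row=10, L[10]='y', prepend. Next row=LF[10]=11
  step 8: row=11, L[11]='x', prepend. Next row=LF[11]=5
  step 9: row=5, L[5]='x', prepend. Next row=LF[5]=2
  step 10: row=2, L[2]='x', prepend. Next row=LF[2]=1
  step 11: row=1, L[1]='y', prepend. Next row=LF[1]=7
  step 12: row=7, L[7]='x', prepend. Next row=LF[7]=3
Reversed output: xyxxxyyyxyy$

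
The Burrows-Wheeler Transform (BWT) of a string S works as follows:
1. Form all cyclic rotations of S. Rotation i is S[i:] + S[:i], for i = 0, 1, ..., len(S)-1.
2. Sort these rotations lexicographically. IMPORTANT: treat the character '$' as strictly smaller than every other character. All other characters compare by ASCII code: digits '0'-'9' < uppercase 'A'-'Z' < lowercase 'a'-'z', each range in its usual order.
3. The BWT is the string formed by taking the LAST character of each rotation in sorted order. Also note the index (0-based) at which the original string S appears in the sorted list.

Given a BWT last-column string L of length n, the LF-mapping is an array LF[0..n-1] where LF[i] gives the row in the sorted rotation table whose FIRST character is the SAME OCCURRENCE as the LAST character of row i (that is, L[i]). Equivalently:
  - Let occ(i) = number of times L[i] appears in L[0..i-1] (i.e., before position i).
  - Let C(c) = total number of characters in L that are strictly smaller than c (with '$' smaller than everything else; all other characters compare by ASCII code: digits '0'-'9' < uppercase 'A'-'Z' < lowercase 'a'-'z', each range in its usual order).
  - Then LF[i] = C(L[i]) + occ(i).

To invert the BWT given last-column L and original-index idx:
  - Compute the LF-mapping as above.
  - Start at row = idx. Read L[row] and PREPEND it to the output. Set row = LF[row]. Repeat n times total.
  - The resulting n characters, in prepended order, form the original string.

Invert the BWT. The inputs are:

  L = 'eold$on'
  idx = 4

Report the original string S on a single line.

LF mapping: 2 5 3 1 0 6 4
Walk LF starting at row 4, prepending L[row]:
  step 1: row=4, L[4]='$', prepend. Next row=LF[4]=0
  step 2: row=0, L[0]='e', prepend. Next row=LF[0]=2
  step 3: row=2, L[2]='l', prepend. Next row=LF[2]=3
  step 4: row=3, L[3]='d', prepend. Next row=LF[3]=1
  step 5: row=1, L[1]='o', prepend. Next row=LF[1]=5
  step 6: row=5, L[5]='o', prepend. Next row=LF[5]=6
  step 7: row=6, L[6]='n', prepend. Next row=LF[6]=4
Reversed output: noodle$

Answer: noodle$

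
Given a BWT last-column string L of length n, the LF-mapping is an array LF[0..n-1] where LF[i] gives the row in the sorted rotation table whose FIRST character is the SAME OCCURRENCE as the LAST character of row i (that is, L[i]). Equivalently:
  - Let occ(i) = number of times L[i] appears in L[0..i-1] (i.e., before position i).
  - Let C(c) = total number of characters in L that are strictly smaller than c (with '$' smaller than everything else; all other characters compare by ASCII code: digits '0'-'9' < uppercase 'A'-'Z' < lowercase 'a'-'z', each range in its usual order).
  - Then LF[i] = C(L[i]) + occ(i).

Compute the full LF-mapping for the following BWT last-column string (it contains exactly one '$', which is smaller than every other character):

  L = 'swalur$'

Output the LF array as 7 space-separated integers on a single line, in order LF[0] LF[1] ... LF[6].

Answer: 4 6 1 2 5 3 0

Derivation:
Char counts: '$':1, 'a':1, 'l':1, 'r':1, 's':1, 'u':1, 'w':1
C (first-col start): C('$')=0, C('a')=1, C('l')=2, C('r')=3, C('s')=4, C('u')=5, C('w')=6
L[0]='s': occ=0, LF[0]=C('s')+0=4+0=4
L[1]='w': occ=0, LF[1]=C('w')+0=6+0=6
L[2]='a': occ=0, LF[2]=C('a')+0=1+0=1
L[3]='l': occ=0, LF[3]=C('l')+0=2+0=2
L[4]='u': occ=0, LF[4]=C('u')+0=5+0=5
L[5]='r': occ=0, LF[5]=C('r')+0=3+0=3
L[6]='$': occ=0, LF[6]=C('$')+0=0+0=0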